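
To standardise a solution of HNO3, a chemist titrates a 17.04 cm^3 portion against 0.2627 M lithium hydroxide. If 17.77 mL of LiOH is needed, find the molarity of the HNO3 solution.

n(LiOH) delivered = 0.2627 x 0.01777 = 0.004668 mol.
For a 1:1 reaction, n(HNO3) = 0.004668 mol.
[HNO3] = 0.004668 mol / 0.01704 L = 0.274 M.

0.274 M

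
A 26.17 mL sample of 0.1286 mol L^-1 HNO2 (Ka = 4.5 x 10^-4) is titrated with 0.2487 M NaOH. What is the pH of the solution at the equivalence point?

n(HNO2) = 0.1286 x 0.02617 = 0.003365 mol; V(NaOH) at equivalence = 0.003365/0.2487 = 0.01353 L.
At equivalence all the acid is converted to NO2-; total volume = 0.02617 + 0.01353 = 0.03970 L, so [NO2-] = 0.003365/0.03970 = 0.08477 M.
Kb = Kw/Ka = 1.0e-14 / 4.5 x 10^-4 = 2.22e-11.
[OH^-] = sqrt(Kb x [NO2-]) = sqrt(2.22e-11 x 0.08477) = 1.37e-6 M.
pOH = 5.86, so pH = 14.00 - 5.86 = 8.14.

8.14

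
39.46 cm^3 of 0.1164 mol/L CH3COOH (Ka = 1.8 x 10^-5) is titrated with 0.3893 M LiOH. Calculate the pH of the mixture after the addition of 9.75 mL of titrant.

Initial n(CH3COOH) = 0.1164 x 0.03946 = 0.004593 mol.
n(LiOH) added = 0.3893 x 0.009750 = 0.003796 mol, converting that many moles of CH3COOH to CH3COO-.
Remaining n(CH3COOH) = 0.0007975 mol; n(CH3COO-) = 0.003796 mol.
By Henderson-Hasselbalch, pH = pKa + log([A^-]/[HA]) = 4.74 + log(0.003796/0.0007975) = 4.74 + (+0.68) = 5.42.

5.42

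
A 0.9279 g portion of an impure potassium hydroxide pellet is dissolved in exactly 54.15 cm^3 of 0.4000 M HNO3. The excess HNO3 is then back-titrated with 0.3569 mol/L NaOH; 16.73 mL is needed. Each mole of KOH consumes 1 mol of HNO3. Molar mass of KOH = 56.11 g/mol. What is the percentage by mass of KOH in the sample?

Total n(HNO3) added = 0.4000 x 0.05415 = 0.02166 mol.
n(NaOH) used = 0.3569 x 0.01673 = 0.005971 mol, which equals the excess n(HNO3).
So n(HNO3) consumed by the sample = 0.02166 - 0.005971 = 0.01569 mol.
n(KOH) = 0.01569 / 1 = 0.01569 mol.
mass KOH = 0.01569 x 56.11 = 0.8803 g, so %KOH = 0.8803/0.9279 x 100 = 94.9%.

94.9%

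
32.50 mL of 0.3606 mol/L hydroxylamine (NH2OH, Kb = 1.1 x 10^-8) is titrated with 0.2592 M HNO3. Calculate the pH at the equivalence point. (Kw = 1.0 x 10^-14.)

3.43

n(NH2OH) = 0.3606 x 0.03250 = 0.01172 mol; V(HNO3) at equivalence = 0.01172/0.2592 = 0.04521 L.
At equivalence the base is fully converted to NH3OH+; total volume = 0.07771 L, so [NH3OH+] = 0.01172/0.07771 = 0.1508 M.
Ka(NH3OH+) = Kw/Kb = 1.0e-14 / 1.1 x 10^-8 = 9.09e-7.
[H^+] = sqrt(Ka x [NH3OH+]) = sqrt(9.09e-7 x 0.1508) = 0.000370 M.
pH = -log(0.000370) = 3.43.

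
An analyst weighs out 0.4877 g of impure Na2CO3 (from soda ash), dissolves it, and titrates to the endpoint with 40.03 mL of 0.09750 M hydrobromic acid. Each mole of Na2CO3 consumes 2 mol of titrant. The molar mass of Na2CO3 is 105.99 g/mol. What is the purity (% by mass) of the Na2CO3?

42.4%

n(HBr) = 0.09750 x 0.04003 = 0.003903 mol.
n(Na2CO3) = 0.003903 / 2 = 0.001951 mol.
mass of Na2CO3 = 0.001951 x 105.99 = 0.2068 g.
% purity = 0.2068 / 0.4877 x 100 = 42.4%.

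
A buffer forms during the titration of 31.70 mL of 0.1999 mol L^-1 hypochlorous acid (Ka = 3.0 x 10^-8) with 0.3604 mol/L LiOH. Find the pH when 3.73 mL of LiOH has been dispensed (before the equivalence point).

Initial n(HClO) = 0.1999 x 0.03170 = 0.006337 mol.
n(LiOH) added = 0.3604 x 0.003730 = 0.001344 mol, converting that many moles of HClO to ClO-.
Remaining n(HClO) = 0.004993 mol; n(ClO-) = 0.001344 mol.
By Henderson-Hasselbalch, pH = pKa + log([A^-]/[HA]) = 7.52 + log(0.001344/0.004993) = 7.52 + (-0.57) = 6.95.

6.95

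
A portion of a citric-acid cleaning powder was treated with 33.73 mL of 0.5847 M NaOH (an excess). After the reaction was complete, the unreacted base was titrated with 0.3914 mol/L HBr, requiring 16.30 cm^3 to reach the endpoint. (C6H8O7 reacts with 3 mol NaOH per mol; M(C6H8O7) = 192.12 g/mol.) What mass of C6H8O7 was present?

0.854 g

Total n(NaOH) added = 0.5847 x 0.03373 = 0.01972 mol.
n(HBr) used = 0.3914 x 0.01630 = 0.006380 mol, which equals the excess n(NaOH).
So n(NaOH) consumed by the sample = 0.01972 - 0.006380 = 0.01334 mol.
n(C6H8O7) = 0.01334 / 3 = 0.004447 mol.
mass = 0.004447 mol x 192.12 g/mol = 0.854 g.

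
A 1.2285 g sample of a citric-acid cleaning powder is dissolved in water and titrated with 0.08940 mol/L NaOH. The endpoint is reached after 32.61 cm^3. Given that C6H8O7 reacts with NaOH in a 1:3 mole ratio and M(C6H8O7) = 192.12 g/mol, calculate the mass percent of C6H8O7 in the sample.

15.2%

n(NaOH) = 0.08940 x 0.03261 = 0.002915 mol.
n(C6H8O7) = 0.002915 / 3 = 0.0009718 mol.
mass of C6H8O7 = 0.0009718 x 192.12 = 0.1867 g.
% purity = 0.1867 / 1.2285 x 100 = 15.2%.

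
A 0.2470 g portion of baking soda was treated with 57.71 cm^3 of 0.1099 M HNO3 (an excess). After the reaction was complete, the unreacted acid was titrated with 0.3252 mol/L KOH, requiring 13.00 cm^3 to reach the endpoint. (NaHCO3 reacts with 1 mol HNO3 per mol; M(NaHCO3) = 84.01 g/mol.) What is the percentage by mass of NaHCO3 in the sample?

71.9%

Total n(HNO3) added = 0.1099 x 0.05771 = 0.006342 mol.
n(KOH) used = 0.3252 x 0.01300 = 0.004228 mol, which equals the excess n(HNO3).
So n(HNO3) consumed by the sample = 0.006342 - 0.004228 = 0.002115 mol.
n(NaHCO3) = 0.002115 / 1 = 0.002115 mol.
mass NaHCO3 = 0.002115 x 84.01 = 0.1777 g, so %NaHCO3 = 0.1777/0.2470 x 100 = 71.9%.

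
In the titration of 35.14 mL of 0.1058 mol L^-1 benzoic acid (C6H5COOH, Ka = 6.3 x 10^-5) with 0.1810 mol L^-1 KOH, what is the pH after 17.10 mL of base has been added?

Initial n(C6H5COOH) = 0.1058 x 0.03514 = 0.003718 mol.
n(KOH) added = 0.1810 x 0.01710 = 0.003095 mol, converting that many moles of C6H5COOH to C6H5COO-.
Remaining n(C6H5COOH) = 0.0006227 mol; n(C6H5COO-) = 0.003095 mol.
By Henderson-Hasselbalch, pH = pKa + log([A^-]/[HA]) = 4.20 + log(0.003095/0.0006227) = 4.20 + (+0.70) = 4.90.

4.90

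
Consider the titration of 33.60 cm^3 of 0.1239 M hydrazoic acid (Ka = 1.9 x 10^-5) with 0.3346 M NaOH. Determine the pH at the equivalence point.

n(HN3) = 0.1239 x 0.03360 = 0.004163 mol; V(NaOH) at equivalence = 0.004163/0.3346 = 0.01244 L.
At equivalence all the acid is converted to N3-; total volume = 0.03360 + 0.01244 = 0.04604 L, so [N3-] = 0.004163/0.04604 = 0.09042 M.
Kb = Kw/Ka = 1.0e-14 / 1.9 x 10^-5 = 5.26e-10.
[OH^-] = sqrt(Kb x [N3-]) = sqrt(5.26e-10 x 0.09042) = 6.90e-6 M.
pOH = 5.16, so pH = 14.00 - 5.16 = 8.84.

8.84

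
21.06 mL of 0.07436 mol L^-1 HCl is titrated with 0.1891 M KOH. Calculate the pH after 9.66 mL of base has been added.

11.93

n(acid) = 0.07436 x 0.02106 = 0.001566 mol; n(KOH) added = 0.1891 x 0.009660 = 0.001827 mol.
Base is in excess by 0.001827 - 0.001566 = 0.0002607 mol in a total volume of 0.03072 L.
[OH^-] = 0.0002607/0.03072 = 0.008486 M, so pOH = 2.07 and pH = 14.00 - 2.07 = 11.93.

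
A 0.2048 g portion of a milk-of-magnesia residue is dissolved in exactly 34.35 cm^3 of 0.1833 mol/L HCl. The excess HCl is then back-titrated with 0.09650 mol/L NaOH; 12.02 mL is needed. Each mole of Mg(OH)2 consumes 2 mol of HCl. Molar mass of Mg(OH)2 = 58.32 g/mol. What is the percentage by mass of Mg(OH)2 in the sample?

73.1%

Total n(HCl) added = 0.1833 x 0.03435 = 0.006296 mol.
n(NaOH) used = 0.09650 x 0.01202 = 0.001160 mol, which equals the excess n(HCl).
So n(HCl) consumed by the sample = 0.006296 - 0.001160 = 0.005136 mol.
n(Mg(OH)2) = 0.005136 / 2 = 0.002568 mol.
mass Mg(OH)2 = 0.002568 x 58.32 = 0.1498 g, so %Mg(OH)2 = 0.1498/0.2048 x 100 = 73.1%.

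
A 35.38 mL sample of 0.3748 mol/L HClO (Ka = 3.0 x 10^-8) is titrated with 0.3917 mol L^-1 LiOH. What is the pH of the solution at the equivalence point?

10.40

n(HClO) = 0.3748 x 0.03538 = 0.01326 mol; V(LiOH) at equivalence = 0.01326/0.3917 = 0.03385 L.
At equivalence all the acid is converted to ClO-; total volume = 0.03538 + 0.03385 = 0.06923 L, so [ClO-] = 0.01326/0.06923 = 0.1915 M.
Kb = Kw/Ka = 1.0e-14 / 3.0 x 10^-8 = 3.33e-7.
[OH^-] = sqrt(Kb x [ClO-]) = sqrt(3.33e-7 x 0.1915) = 0.000253 M.
pOH = 3.60, so pH = 14.00 - 3.60 = 10.40.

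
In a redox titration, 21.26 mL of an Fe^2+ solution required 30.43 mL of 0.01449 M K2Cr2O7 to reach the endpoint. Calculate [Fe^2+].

0.124 M

n(K2Cr2O7) = 0.01449 x 0.03043 = 0.0004409 mol.
From the balanced equation, 1 mol K2Cr2O7 reacts with 6 mol Fe^2+, so n(Fe^2+) = 0.0004409 x 6/1 = 0.002646 mol.
[Fe^2+] = 0.002646 / 0.02126 L = 0.124 M.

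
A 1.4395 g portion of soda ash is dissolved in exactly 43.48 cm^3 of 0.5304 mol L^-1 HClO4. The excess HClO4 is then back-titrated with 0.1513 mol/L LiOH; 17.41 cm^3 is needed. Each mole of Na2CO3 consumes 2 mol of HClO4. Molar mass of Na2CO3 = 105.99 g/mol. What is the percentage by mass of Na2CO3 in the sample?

75.2%

Total n(HClO4) added = 0.5304 x 0.04348 = 0.02306 mol.
n(LiOH) used = 0.1513 x 0.01741 = 0.002634 mol, which equals the excess n(HClO4).
So n(HClO4) consumed by the sample = 0.02306 - 0.002634 = 0.02043 mol.
n(Na2CO3) = 0.02043 / 2 = 0.01021 mol.
mass Na2CO3 = 0.01021 x 105.99 = 1.083 g, so %Na2CO3 = 1.083/1.4395 x 100 = 75.2%.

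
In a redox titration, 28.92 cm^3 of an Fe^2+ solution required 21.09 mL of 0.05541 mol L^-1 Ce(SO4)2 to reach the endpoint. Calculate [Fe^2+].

n(Ce(SO4)2) = 0.05541 x 0.02109 = 0.001169 mol.
From the balanced equation, 1 mol Ce(SO4)2 reacts with 1 mol Fe^2+, so n(Fe^2+) = 0.001169 x 1/1 = 0.001169 mol.
[Fe^2+] = 0.001169 / 0.02892 L = 0.0404 M.

0.0404 M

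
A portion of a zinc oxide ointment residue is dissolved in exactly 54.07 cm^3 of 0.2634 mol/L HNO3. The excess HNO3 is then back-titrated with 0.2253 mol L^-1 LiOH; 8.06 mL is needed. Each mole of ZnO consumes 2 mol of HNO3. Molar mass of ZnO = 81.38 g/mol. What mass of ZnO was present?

0.506 g

Total n(HNO3) added = 0.2634 x 0.05407 = 0.01424 mol.
n(LiOH) used = 0.2253 x 0.008060 = 0.001816 mol, which equals the excess n(HNO3).
So n(HNO3) consumed by the sample = 0.01424 - 0.001816 = 0.01243 mol.
n(ZnO) = 0.01243 / 2 = 0.006213 mol.
mass = 0.006213 mol x 81.38 g/mol = 0.506 g.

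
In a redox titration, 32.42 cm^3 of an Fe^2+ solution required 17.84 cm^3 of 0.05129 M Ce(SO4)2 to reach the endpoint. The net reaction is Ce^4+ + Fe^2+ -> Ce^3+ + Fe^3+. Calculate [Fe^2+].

0.0282 M

n(Ce(SO4)2) = 0.05129 x 0.01784 = 0.0009150 mol.
From the balanced equation, 1 mol Ce(SO4)2 reacts with 1 mol Fe^2+, so n(Fe^2+) = 0.0009150 x 1/1 = 0.0009150 mol.
[Fe^2+] = 0.0009150 / 0.03242 L = 0.0282 M.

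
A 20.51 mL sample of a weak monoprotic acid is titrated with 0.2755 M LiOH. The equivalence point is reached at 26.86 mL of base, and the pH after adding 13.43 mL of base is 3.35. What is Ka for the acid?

4.5 x 10^-4

13.43 mL is half of the equivalence volume, so this is the half-equivalence point where [HA] = [A^-].
At half-equivalence pH = pKa, so pKa = 3.35.
Ka = 10^(-3.35) = 4.5 x 10^-4.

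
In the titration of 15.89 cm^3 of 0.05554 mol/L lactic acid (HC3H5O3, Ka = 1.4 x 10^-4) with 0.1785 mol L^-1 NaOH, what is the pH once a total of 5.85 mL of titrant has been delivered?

n(acid) = 0.05554 x 0.01589 = 0.0008825 mol; n(NaOH) added = 0.1785 x 0.005850 = 0.001044 mol.
Base is in excess by 0.001044 - 0.0008825 = 0.0001617 mol in a total volume of 0.02174 L.
[OH^-] = 0.0001617/0.02174 = 0.007438 M, so pOH = 2.13 and pH = 14.00 - 2.13 = 11.87.

11.87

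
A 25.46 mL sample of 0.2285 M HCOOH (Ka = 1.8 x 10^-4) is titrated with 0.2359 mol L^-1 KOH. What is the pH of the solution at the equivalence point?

n(HCOOH) = 0.2285 x 0.02546 = 0.005818 mol; V(KOH) at equivalence = 0.005818/0.2359 = 0.02466 L.
At equivalence all the acid is converted to HCOO-; total volume = 0.02546 + 0.02466 = 0.05012 L, so [HCOO-] = 0.005818/0.05012 = 0.1161 M.
Kb = Kw/Ka = 1.0e-14 / 1.8 x 10^-4 = 5.56e-11.
[OH^-] = sqrt(Kb x [HCOO-]) = sqrt(5.56e-11 x 0.1161) = 2.54e-6 M.
pOH = 5.60, so pH = 14.00 - 5.60 = 8.40.

8.40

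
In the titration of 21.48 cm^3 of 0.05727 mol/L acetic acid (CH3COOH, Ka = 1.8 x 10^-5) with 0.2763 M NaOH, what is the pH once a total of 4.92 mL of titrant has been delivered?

n(acid) = 0.05727 x 0.02148 = 0.001230 mol; n(NaOH) added = 0.2763 x 0.004920 = 0.001359 mol.
Base is in excess by 0.001359 - 0.001230 = 0.0001292 mol in a total volume of 0.02640 L.
[OH^-] = 0.0001292/0.02640 = 0.004895 M, so pOH = 2.31 and pH = 14.00 - 2.31 = 11.69.

11.69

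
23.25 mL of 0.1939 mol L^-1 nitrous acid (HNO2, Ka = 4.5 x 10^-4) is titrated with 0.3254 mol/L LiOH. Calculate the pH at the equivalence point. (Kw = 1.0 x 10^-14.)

n(HNO2) = 0.1939 x 0.02325 = 0.004508 mol; V(LiOH) at equivalence = 0.004508/0.3254 = 0.01385 L.
At equivalence all the acid is converted to NO2-; total volume = 0.02325 + 0.01385 = 0.03710 L, so [NO2-] = 0.004508/0.03710 = 0.1215 M.
Kb = Kw/Ka = 1.0e-14 / 4.5 x 10^-4 = 2.22e-11.
[OH^-] = sqrt(Kb x [NO2-]) = sqrt(2.22e-11 x 0.1215) = 1.64e-6 M.
pOH = 5.78, so pH = 14.00 - 5.78 = 8.22.

8.22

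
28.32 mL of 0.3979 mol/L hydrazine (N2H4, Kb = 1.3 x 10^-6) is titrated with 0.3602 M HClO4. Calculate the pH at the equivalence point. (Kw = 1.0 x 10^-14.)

n(N2H4) = 0.3979 x 0.02832 = 0.01127 mol; V(HClO4) at equivalence = 0.01127/0.3602 = 0.03128 L.
At equivalence the base is fully converted to N2H5+; total volume = 0.05960 L, so [N2H5+] = 0.01127/0.05960 = 0.1891 M.
Ka(N2H5+) = Kw/Kb = 1.0e-14 / 1.3 x 10^-6 = 7.69e-9.
[H^+] = sqrt(Ka x [N2H5+]) = sqrt(7.69e-9 x 0.1891) = 3.81e-5 M.
pH = -log(3.81e-5) = 4.42.

4.42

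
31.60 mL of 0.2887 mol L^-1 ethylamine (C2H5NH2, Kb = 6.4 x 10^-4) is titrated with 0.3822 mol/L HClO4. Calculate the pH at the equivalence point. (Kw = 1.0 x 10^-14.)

n(C2H5NH2) = 0.2887 x 0.03160 = 0.009123 mol; V(HClO4) at equivalence = 0.009123/0.3822 = 0.02387 L.
At equivalence the base is fully converted to C2H5NH3+; total volume = 0.05547 L, so [C2H5NH3+] = 0.009123/0.05547 = 0.1645 M.
Ka(C2H5NH3+) = Kw/Kb = 1.0e-14 / 6.4 x 10^-4 = 1.56e-11.
[H^+] = sqrt(Ka x [C2H5NH3+]) = sqrt(1.56e-11 x 0.1645) = 1.60e-6 M.
pH = -log(1.60e-6) = 5.80.

5.80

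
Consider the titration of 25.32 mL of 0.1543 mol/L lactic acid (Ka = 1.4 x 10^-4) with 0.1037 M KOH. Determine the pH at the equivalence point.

n(HC3H5O3) = 0.1543 x 0.02532 = 0.003907 mol; V(KOH) at equivalence = 0.003907/0.1037 = 0.03767 L.
At equivalence all the acid is converted to C3H5O3-; total volume = 0.02532 + 0.03767 = 0.06299 L, so [C3H5O3-] = 0.003907/0.06299 = 0.06202 M.
Kb = Kw/Ka = 1.0e-14 / 1.4 x 10^-4 = 7.14e-11.
[OH^-] = sqrt(Kb x [C3H5O3-]) = sqrt(7.14e-11 x 0.06202) = 2.10e-6 M.
pOH = 5.68, so pH = 14.00 - 5.68 = 8.32.

8.32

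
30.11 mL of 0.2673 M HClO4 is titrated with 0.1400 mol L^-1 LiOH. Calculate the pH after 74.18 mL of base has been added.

n(acid) = 0.2673 x 0.03011 = 0.008048 mol; n(LiOH) added = 0.1400 x 0.07418 = 0.01039 mol.
Base is in excess by 0.01039 - 0.008048 = 0.002337 mol in a total volume of 0.1043 L.
[OH^-] = 0.002337/0.1043 = 0.02241 M, so pOH = 1.65 and pH = 14.00 - 1.65 = 12.35.

12.35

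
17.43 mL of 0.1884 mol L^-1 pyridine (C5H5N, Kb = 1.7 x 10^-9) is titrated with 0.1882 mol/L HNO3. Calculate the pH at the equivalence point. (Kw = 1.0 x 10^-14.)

3.13

n(C5H5N) = 0.1884 x 0.01743 = 0.003284 mol; V(HNO3) at equivalence = 0.003284/0.1882 = 0.01745 L.
At equivalence the base is fully converted to C5H5NH+; total volume = 0.03488 L, so [C5H5NH+] = 0.003284/0.03488 = 0.09415 M.
Ka(C5H5NH+) = Kw/Kb = 1.0e-14 / 1.7 x 10^-9 = 5.88e-6.
[H^+] = sqrt(Ka x [C5H5NH+]) = sqrt(5.88e-6 x 0.09415) = 0.000744 M.
pH = -log(0.000744) = 3.13.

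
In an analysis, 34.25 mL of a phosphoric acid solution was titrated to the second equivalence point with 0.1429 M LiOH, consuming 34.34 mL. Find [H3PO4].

0.0716 M

n(LiOH) = 0.1429 x 0.03434 = 0.004907 mol.
At the second equivalence point, 2 mol OH^- react per mol H3PO4, so n(H3PO4) = 0.004907 / 2 = 0.002454 mol.
[H3PO4] = 0.002454 / 0.03425 L = 0.0716 M.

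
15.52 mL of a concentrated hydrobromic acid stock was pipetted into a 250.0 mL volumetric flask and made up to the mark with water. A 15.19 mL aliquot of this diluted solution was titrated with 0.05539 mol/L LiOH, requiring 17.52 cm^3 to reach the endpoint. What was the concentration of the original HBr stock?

1.03 M

n(LiOH) = 0.05539 x 0.01752 = 0.0009704 mol.
n(HBr) in the aliquot = 0.0009704 mol.
[diluted HBr] = 0.0009704 / 0.01519 = 0.06389 M.
Dilution factor = 250.0/15.52 = 16.11, so [stock] = 0.06389 x 16.11 = 1.03 M.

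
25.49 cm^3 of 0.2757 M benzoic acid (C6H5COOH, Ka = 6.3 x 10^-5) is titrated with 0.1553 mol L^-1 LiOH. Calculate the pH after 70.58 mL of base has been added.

12.61

n(acid) = 0.2757 x 0.02549 = 0.007028 mol; n(LiOH) added = 0.1553 x 0.07058 = 0.01096 mol.
Base is in excess by 0.01096 - 0.007028 = 0.003933 mol in a total volume of 0.09607 L.
[OH^-] = 0.003933/0.09607 = 0.04094 M, so pOH = 1.39 and pH = 14.00 - 1.39 = 12.61.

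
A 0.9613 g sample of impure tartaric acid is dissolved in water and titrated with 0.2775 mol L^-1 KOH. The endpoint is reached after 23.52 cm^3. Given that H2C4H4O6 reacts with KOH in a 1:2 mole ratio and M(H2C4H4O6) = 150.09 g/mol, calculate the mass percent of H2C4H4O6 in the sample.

51.0%

n(KOH) = 0.2775 x 0.02352 = 0.006527 mol.
n(H2C4H4O6) = 0.006527 / 2 = 0.003263 mol.
mass of H2C4H4O6 = 0.003263 x 150.09 = 0.4898 g.
% purity = 0.4898 / 0.9613 x 100 = 51.0%.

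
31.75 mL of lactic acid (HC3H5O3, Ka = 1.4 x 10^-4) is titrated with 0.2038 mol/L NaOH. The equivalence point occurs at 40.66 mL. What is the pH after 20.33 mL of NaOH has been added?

20.33 mL is exactly half the equivalence volume (40.66/2), i.e. the half-equivalence point.
There, n(HA) = n(A^-), so pH = pKa = -log(1.4 x 10^-4) = 3.85.

3.85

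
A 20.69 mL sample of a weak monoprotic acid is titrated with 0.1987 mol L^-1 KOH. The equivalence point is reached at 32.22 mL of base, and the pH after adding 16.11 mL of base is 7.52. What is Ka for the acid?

16.11 mL is half of the equivalence volume, so this is the half-equivalence point where [HA] = [A^-].
At half-equivalence pH = pKa, so pKa = 7.52.
Ka = 10^(-7.52) = 3.0 x 10^-8.

3.0 x 10^-8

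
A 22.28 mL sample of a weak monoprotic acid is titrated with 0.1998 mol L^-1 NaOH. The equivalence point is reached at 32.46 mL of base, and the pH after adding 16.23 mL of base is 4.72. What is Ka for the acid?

1.9 x 10^-5

16.23 mL is half of the equivalence volume, so this is the half-equivalence point where [HA] = [A^-].
At half-equivalence pH = pKa, so pKa = 4.72.
Ka = 10^(-4.72) = 1.9 x 10^-5.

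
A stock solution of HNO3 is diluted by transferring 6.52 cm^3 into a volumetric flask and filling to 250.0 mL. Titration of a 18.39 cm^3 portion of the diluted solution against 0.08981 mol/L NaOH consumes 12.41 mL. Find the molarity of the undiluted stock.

n(NaOH) = 0.08981 x 0.01241 = 0.001115 mol.
n(HNO3) in the aliquot = 0.001115 mol.
[diluted HNO3] = 0.001115 / 0.01839 = 0.06061 M.
Dilution factor = 250.0/6.520 = 38.34, so [stock] = 0.06061 x 38.34 = 2.32 M.

2.32 M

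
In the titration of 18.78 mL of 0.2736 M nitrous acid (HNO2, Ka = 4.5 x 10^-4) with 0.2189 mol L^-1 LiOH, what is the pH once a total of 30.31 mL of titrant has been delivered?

12.48

n(acid) = 0.2736 x 0.01878 = 0.005138 mol; n(LiOH) added = 0.2189 x 0.03031 = 0.006635 mol.
Base is in excess by 0.006635 - 0.005138 = 0.001497 mol in a total volume of 0.04909 L.
[OH^-] = 0.001497/0.04909 = 0.03049 M, so pOH = 1.52 and pH = 14.00 - 1.52 = 12.48.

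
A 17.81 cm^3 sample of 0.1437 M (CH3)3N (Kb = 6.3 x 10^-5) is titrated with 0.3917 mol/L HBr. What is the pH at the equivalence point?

n((CH3)3N) = 0.1437 x 0.01781 = 0.002559 mol; V(HBr) at equivalence = 0.002559/0.3917 = 0.006534 L.
At equivalence the base is fully converted to (CH3)3NH+; total volume = 0.02434 L, so [(CH3)3NH+] = 0.002559/0.02434 = 0.1051 M.
Ka((CH3)3NH+) = Kw/Kb = 1.0e-14 / 6.3 x 10^-5 = 1.59e-10.
[H^+] = sqrt(Ka x [(CH3)3NH+]) = sqrt(1.59e-10 x 0.1051) = 4.09e-6 M.
pH = -log(4.09e-6) = 5.39.

5.39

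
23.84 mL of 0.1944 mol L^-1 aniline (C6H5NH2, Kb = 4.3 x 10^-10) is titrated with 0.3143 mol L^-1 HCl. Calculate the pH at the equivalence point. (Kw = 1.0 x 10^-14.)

2.78

n(C6H5NH2) = 0.1944 x 0.02384 = 0.004634 mol; V(HCl) at equivalence = 0.004634/0.3143 = 0.01475 L.
At equivalence the base is fully converted to C6H5NH3+; total volume = 0.03859 L, so [C6H5NH3+] = 0.004634/0.03859 = 0.1201 M.
Ka(C6H5NH3+) = Kw/Kb = 1.0e-14 / 4.3 x 10^-10 = 2.33e-5.
[H^+] = sqrt(Ka x [C6H5NH3+]) = sqrt(2.33e-5 x 0.1201) = 0.00167 M.
pH = -log(0.00167) = 2.78.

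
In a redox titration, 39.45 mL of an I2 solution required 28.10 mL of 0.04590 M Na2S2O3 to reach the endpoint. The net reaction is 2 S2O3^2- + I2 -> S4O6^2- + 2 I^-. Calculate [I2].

n(Na2S2O3) = 0.04590 x 0.02810 = 0.001290 mol.
From the balanced equation, 2 mol Na2S2O3 reacts with 1 mol I2, so n(I2) = 0.001290 x 1/2 = 0.0006449 mol.
[I2] = 0.0006449 / 0.03945 L = 0.0163 M.

0.0163 M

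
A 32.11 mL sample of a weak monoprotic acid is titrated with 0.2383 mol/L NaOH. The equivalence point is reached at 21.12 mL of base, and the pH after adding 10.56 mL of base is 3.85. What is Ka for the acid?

1.4 x 10^-4

10.56 mL is half of the equivalence volume, so this is the half-equivalence point where [HA] = [A^-].
At half-equivalence pH = pKa, so pKa = 3.85.
Ka = 10^(-3.85) = 1.4 x 10^-4.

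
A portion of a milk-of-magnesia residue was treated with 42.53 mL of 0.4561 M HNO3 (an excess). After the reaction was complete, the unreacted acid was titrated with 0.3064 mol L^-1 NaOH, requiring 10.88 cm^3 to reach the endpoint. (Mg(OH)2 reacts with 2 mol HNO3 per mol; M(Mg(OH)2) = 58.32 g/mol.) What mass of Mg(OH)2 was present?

0.468 g

Total n(HNO3) added = 0.4561 x 0.04253 = 0.01940 mol.
n(NaOH) used = 0.3064 x 0.01088 = 0.003334 mol, which equals the excess n(HNO3).
So n(HNO3) consumed by the sample = 0.01940 - 0.003334 = 0.01606 mol.
n(Mg(OH)2) = 0.01606 / 2 = 0.008032 mol.
mass = 0.008032 mol x 58.32 g/mol = 0.468 g.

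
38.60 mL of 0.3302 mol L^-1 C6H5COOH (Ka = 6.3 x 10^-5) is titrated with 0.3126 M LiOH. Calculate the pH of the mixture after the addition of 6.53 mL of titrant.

3.48

Initial n(C6H5COOH) = 0.3302 x 0.03860 = 0.01275 mol.
n(LiOH) added = 0.3126 x 0.006530 = 0.002041 mol, converting that many moles of C6H5COOH to C6H5COO-.
Remaining n(C6H5COOH) = 0.01070 mol; n(C6H5COO-) = 0.002041 mol.
By Henderson-Hasselbalch, pH = pKa + log([A^-]/[HA]) = 4.20 + log(0.002041/0.01070) = 4.20 + (-0.72) = 3.48.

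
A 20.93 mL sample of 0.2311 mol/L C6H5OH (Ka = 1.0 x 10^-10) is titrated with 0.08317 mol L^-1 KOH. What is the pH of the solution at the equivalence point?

11.39

n(C6H5OH) = 0.2311 x 0.02093 = 0.004837 mol; V(KOH) at equivalence = 0.004837/0.08317 = 0.05816 L.
At equivalence all the acid is converted to C6H5O-; total volume = 0.02093 + 0.05816 = 0.07909 L, so [C6H5O-] = 0.004837/0.07909 = 0.06116 M.
Kb = Kw/Ka = 1.0e-14 / 1.0 x 10^-10 = 0.000100.
[OH^-] = sqrt(Kb x [C6H5O-]) = sqrt(0.000100 x 0.06116) = 0.00247 M.
pOH = 2.61, so pH = 14.00 - 2.61 = 11.39.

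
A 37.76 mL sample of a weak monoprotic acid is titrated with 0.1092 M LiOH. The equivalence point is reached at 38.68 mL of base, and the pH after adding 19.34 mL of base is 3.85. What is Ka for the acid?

19.34 mL is half of the equivalence volume, so this is the half-equivalence point where [HA] = [A^-].
At half-equivalence pH = pKa, so pKa = 3.85.
Ka = 10^(-3.85) = 1.4 x 10^-4.

1.4 x 10^-4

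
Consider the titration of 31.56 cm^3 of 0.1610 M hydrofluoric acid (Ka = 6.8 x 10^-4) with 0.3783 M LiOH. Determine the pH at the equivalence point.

n(HF) = 0.1610 x 0.03156 = 0.005081 mol; V(LiOH) at equivalence = 0.005081/0.3783 = 0.01343 L.
At equivalence all the acid is converted to F-; total volume = 0.03156 + 0.01343 = 0.04499 L, so [F-] = 0.005081/0.04499 = 0.1129 M.
Kb = Kw/Ka = 1.0e-14 / 6.8 x 10^-4 = 1.47e-11.
[OH^-] = sqrt(Kb x [F-]) = sqrt(1.47e-11 x 0.1129) = 1.29e-6 M.
pOH = 5.89, so pH = 14.00 - 5.89 = 8.11.

8.11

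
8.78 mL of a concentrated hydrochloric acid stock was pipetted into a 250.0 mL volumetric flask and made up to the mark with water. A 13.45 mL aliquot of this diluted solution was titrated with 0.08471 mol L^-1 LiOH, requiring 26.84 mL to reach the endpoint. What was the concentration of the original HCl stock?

4.81 M

n(LiOH) = 0.08471 x 0.02684 = 0.002274 mol.
n(HCl) in the aliquot = 0.002274 mol.
[diluted HCl] = 0.002274 / 0.01345 = 0.1690 M.
Dilution factor = 250.0/8.780 = 28.47, so [stock] = 0.1690 x 28.47 = 4.81 M.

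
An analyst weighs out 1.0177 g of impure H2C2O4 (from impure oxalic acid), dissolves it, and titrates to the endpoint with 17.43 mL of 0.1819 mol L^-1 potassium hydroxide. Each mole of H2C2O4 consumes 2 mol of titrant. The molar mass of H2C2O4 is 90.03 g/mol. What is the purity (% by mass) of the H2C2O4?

n(KOH) = 0.1819 x 0.01743 = 0.003171 mol.
n(H2C2O4) = 0.003171 / 2 = 0.001585 mol.
mass of H2C2O4 = 0.001585 x 90.03 = 0.1427 g.
% purity = 0.1427 / 1.0177 x 100 = 14.0%.

14.0%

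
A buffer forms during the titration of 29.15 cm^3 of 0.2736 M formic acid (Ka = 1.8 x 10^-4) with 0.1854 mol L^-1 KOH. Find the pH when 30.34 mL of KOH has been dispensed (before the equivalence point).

4.12

Initial n(HCOOH) = 0.2736 x 0.02915 = 0.007975 mol.
n(KOH) added = 0.1854 x 0.03034 = 0.005625 mol, converting that many moles of HCOOH to HCOO-.
Remaining n(HCOOH) = 0.002350 mol; n(HCOO-) = 0.005625 mol.
By Henderson-Hasselbalch, pH = pKa + log([A^-]/[HA]) = 3.74 + log(0.005625/0.002350) = 3.74 + (+0.38) = 4.12.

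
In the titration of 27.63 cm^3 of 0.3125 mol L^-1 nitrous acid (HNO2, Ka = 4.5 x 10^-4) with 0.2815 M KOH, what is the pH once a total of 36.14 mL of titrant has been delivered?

n(acid) = 0.3125 x 0.02763 = 0.008634 mol; n(KOH) added = 0.2815 x 0.03614 = 0.01017 mol.
Base is in excess by 0.01017 - 0.008634 = 0.001539 mol in a total volume of 0.06377 L.
[OH^-] = 0.001539/0.06377 = 0.02413 M, so pOH = 1.62 and pH = 14.00 - 1.62 = 12.38.

12.38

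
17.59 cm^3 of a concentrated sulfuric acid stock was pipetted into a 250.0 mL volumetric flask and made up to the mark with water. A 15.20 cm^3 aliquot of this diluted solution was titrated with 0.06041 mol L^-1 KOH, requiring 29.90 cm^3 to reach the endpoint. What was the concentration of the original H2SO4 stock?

0.844 M

n(KOH) = 0.06041 x 0.02990 = 0.001806 mol.
n(H2SO4) in the aliquot = 0.001806 x 1/2 = 0.0009031 mol.
[diluted H2SO4] = 0.0009031 / 0.01520 = 0.05942 M.
Dilution factor = 250.0/17.59 = 14.21, so [stock] = 0.05942 x 14.21 = 0.844 M.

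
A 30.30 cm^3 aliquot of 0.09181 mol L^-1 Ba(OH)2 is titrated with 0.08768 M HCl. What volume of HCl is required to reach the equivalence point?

63.5 mL

n(Ba(OH)2) = 0.09181 mol/L x 0.03030 L = 0.002782 mol.
The neutralisation is 1 Ba(OH)2 : 2 HCl, so n(HCl) = 0.002782 x 2/1 = 0.005564 mol.
V(HCl) = 0.005564 / 0.08768 = 0.06345 L = 63.5 mL.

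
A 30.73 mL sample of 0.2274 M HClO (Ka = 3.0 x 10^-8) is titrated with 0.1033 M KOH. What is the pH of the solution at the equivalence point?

n(HClO) = 0.2274 x 0.03073 = 0.006988 mol; V(KOH) at equivalence = 0.006988/0.1033 = 0.06765 L.
At equivalence all the acid is converted to ClO-; total volume = 0.03073 + 0.06765 = 0.09838 L, so [ClO-] = 0.006988/0.09838 = 0.07103 M.
Kb = Kw/Ka = 1.0e-14 / 3.0 x 10^-8 = 3.33e-7.
[OH^-] = sqrt(Kb x [ClO-]) = sqrt(3.33e-7 x 0.07103) = 0.000154 M.
pOH = 3.81, so pH = 14.00 - 3.81 = 10.19.

10.19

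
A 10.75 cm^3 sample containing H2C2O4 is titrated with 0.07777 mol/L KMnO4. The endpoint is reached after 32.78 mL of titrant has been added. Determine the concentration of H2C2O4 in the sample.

0.593 M

n(KMnO4) = 0.07777 x 0.03278 = 0.002549 mol.
From the balanced equation, 2 mol KMnO4 reacts with 5 mol H2C2O4, so n(H2C2O4) = 0.002549 x 5/2 = 0.006373 mol.
[H2C2O4] = 0.006373 / 0.01075 L = 0.593 M.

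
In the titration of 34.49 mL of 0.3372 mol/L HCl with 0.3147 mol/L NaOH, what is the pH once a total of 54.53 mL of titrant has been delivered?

n(acid) = 0.3372 x 0.03449 = 0.01163 mol; n(NaOH) added = 0.3147 x 0.05453 = 0.01716 mol.
Base is in excess by 0.01716 - 0.01163 = 0.005531 mol in a total volume of 0.08902 L.
[OH^-] = 0.005531/0.08902 = 0.06213 M, so pOH = 1.21 and pH = 14.00 - 1.21 = 12.79.

12.79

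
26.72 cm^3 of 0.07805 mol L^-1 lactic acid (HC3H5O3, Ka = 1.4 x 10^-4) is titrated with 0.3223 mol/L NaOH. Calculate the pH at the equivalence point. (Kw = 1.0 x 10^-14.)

8.33

n(HC3H5O3) = 0.07805 x 0.02672 = 0.002085 mol; V(NaOH) at equivalence = 0.002085/0.3223 = 0.006471 L.
At equivalence all the acid is converted to C3H5O3-; total volume = 0.02672 + 0.006471 = 0.03319 L, so [C3H5O3-] = 0.002085/0.03319 = 0.06283 M.
Kb = Kw/Ka = 1.0e-14 / 1.4 x 10^-4 = 7.14e-11.
[OH^-] = sqrt(Kb x [C3H5O3-]) = sqrt(7.14e-11 x 0.06283) = 2.12e-6 M.
pOH = 5.67, so pH = 14.00 - 5.67 = 8.33.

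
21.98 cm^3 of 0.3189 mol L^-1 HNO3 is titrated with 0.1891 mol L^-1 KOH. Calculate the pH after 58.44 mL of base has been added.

n(acid) = 0.3189 x 0.02198 = 0.007009 mol; n(KOH) added = 0.1891 x 0.05844 = 0.01105 mol.
Base is in excess by 0.01105 - 0.007009 = 0.004042 mol in a total volume of 0.08042 L.
[OH^-] = 0.004042/0.08042 = 0.05026 M, so pOH = 1.30 and pH = 14.00 - 1.30 = 12.70.

12.70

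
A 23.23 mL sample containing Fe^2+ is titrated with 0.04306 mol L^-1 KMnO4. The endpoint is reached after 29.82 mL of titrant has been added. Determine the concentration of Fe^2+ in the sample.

0.276 M

n(KMnO4) = 0.04306 x 0.02982 = 0.001284 mol.
From the balanced equation, 1 mol KMnO4 reacts with 5 mol Fe^2+, so n(Fe^2+) = 0.001284 x 5/1 = 0.006420 mol.
[Fe^2+] = 0.006420 / 0.02323 L = 0.276 M.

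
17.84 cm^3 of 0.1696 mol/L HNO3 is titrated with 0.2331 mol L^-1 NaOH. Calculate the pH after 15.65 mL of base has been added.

12.27

n(acid) = 0.1696 x 0.01784 = 0.003026 mol; n(NaOH) added = 0.2331 x 0.01565 = 0.003648 mol.
Base is in excess by 0.003648 - 0.003026 = 0.0006224 mol in a total volume of 0.03349 L.
[OH^-] = 0.0006224/0.03349 = 0.01858 M, so pOH = 1.73 and pH = 14.00 - 1.73 = 12.27.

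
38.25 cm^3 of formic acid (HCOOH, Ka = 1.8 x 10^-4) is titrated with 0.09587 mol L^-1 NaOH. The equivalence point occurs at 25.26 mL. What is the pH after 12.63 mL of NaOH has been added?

12.63 mL is exactly half the equivalence volume (25.26/2), i.e. the half-equivalence point.
There, n(HA) = n(A^-), so pH = pKa = -log(1.8 x 10^-4) = 3.74.

3.74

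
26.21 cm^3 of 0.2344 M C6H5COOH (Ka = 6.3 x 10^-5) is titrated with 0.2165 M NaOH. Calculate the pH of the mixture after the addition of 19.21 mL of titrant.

4.52

Initial n(C6H5COOH) = 0.2344 x 0.02621 = 0.006144 mol.
n(NaOH) added = 0.2165 x 0.01921 = 0.004159 mol, converting that many moles of C6H5COOH to C6H5COO-.
Remaining n(C6H5COOH) = 0.001985 mol; n(C6H5COO-) = 0.004159 mol.
By Henderson-Hasselbalch, pH = pKa + log([A^-]/[HA]) = 4.20 + log(0.004159/0.001985) = 4.20 + (+0.32) = 4.52.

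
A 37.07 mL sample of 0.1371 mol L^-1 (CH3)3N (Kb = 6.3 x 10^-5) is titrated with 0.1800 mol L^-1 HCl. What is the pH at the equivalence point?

5.45

n((CH3)3N) = 0.1371 x 0.03707 = 0.005082 mol; V(HCl) at equivalence = 0.005082/0.1800 = 0.02823 L.
At equivalence the base is fully converted to (CH3)3NH+; total volume = 0.06530 L, so [(CH3)3NH+] = 0.005082/0.06530 = 0.07782 M.
Ka((CH3)3NH+) = Kw/Kb = 1.0e-14 / 6.3 x 10^-5 = 1.59e-10.
[H^+] = sqrt(Ka x [(CH3)3NH+]) = sqrt(1.59e-10 x 0.07782) = 3.51e-6 M.
pH = -log(3.51e-6) = 5.45.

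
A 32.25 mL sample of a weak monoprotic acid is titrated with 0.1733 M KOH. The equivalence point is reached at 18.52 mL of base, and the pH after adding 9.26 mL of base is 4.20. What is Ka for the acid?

6.3 x 10^-5

9.26 mL is half of the equivalence volume, so this is the half-equivalence point where [HA] = [A^-].
At half-equivalence pH = pKa, so pKa = 4.20.
Ka = 10^(-4.20) = 6.3 x 10^-5.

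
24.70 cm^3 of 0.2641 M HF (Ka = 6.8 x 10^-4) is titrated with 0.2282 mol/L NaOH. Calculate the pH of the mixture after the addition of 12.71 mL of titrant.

Initial n(HF) = 0.2641 x 0.02470 = 0.006523 mol.
n(NaOH) added = 0.2282 x 0.01271 = 0.002900 mol, converting that many moles of HF to F-.
Remaining n(HF) = 0.003623 mol; n(F-) = 0.002900 mol.
By Henderson-Hasselbalch, pH = pKa + log([A^-]/[HA]) = 3.17 + log(0.002900/0.003623) = 3.17 + (-0.10) = 3.07.

3.07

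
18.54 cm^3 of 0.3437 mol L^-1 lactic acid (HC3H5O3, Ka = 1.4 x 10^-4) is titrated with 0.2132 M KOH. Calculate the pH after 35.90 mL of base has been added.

12.37

n(acid) = 0.3437 x 0.01854 = 0.006372 mol; n(KOH) added = 0.2132 x 0.03590 = 0.007654 mol.
Base is in excess by 0.007654 - 0.006372 = 0.001282 mol in a total volume of 0.05444 L.
[OH^-] = 0.001282/0.05444 = 0.02354 M, so pOH = 1.63 and pH = 14.00 - 1.63 = 12.37.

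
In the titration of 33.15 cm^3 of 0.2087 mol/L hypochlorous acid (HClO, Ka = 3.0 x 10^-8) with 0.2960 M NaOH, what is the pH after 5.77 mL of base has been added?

Initial n(HClO) = 0.2087 x 0.03315 = 0.006918 mol.
n(NaOH) added = 0.2960 x 0.005770 = 0.001708 mol, converting that many moles of HClO to ClO-.
Remaining n(HClO) = 0.005210 mol; n(ClO-) = 0.001708 mol.
By Henderson-Hasselbalch, pH = pKa + log([A^-]/[HA]) = 7.52 + log(0.001708/0.005210) = 7.52 + (-0.48) = 7.04.

7.04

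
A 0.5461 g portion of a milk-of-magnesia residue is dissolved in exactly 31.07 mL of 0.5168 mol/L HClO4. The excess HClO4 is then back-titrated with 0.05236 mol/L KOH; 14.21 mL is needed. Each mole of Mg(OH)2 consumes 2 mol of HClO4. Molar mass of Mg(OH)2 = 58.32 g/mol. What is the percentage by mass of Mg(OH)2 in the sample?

Total n(HClO4) added = 0.5168 x 0.03107 = 0.01606 mol.
n(KOH) used = 0.05236 x 0.01421 = 0.0007440 mol, which equals the excess n(HClO4).
So n(HClO4) consumed by the sample = 0.01606 - 0.0007440 = 0.01531 mol.
n(Mg(OH)2) = 0.01531 / 2 = 0.007656 mol.
mass Mg(OH)2 = 0.007656 x 58.32 = 0.4465 g, so %Mg(OH)2 = 0.4465/0.5461 x 100 = 81.8%.

81.8%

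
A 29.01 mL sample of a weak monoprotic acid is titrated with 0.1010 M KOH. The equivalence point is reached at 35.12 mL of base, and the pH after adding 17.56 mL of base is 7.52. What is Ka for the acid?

17.56 mL is half of the equivalence volume, so this is the half-equivalence point where [HA] = [A^-].
At half-equivalence pH = pKa, so pKa = 7.52.
Ka = 10^(-7.52) = 3.0 x 10^-8.

3.0 x 10^-8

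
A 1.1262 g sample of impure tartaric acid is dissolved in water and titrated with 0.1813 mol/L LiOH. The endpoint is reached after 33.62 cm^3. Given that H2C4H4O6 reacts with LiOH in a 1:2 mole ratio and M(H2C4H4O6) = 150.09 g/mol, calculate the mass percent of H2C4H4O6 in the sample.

40.6%

n(LiOH) = 0.1813 x 0.03362 = 0.006095 mol.
n(H2C4H4O6) = 0.006095 / 2 = 0.003048 mol.
mass of H2C4H4O6 = 0.003048 x 150.09 = 0.4574 g.
% purity = 0.4574 / 1.1262 x 100 = 40.6%.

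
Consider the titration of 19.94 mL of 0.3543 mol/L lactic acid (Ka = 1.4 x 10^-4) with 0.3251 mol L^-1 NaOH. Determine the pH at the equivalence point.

n(HC3H5O3) = 0.3543 x 0.01994 = 0.007065 mol; V(NaOH) at equivalence = 0.007065/0.3251 = 0.02173 L.
At equivalence all the acid is converted to C3H5O3-; total volume = 0.01994 + 0.02173 = 0.04167 L, so [C3H5O3-] = 0.007065/0.04167 = 0.1695 M.
Kb = Kw/Ka = 1.0e-14 / 1.4 x 10^-4 = 7.14e-11.
[OH^-] = sqrt(Kb x [C3H5O3-]) = sqrt(7.14e-11 x 0.1695) = 3.48e-6 M.
pOH = 5.46, so pH = 14.00 - 5.46 = 8.54.

8.54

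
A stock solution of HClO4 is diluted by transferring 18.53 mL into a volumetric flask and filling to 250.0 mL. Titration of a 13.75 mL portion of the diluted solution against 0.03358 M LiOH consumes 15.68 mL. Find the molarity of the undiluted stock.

n(LiOH) = 0.03358 x 0.01568 = 0.0005265 mol.
n(HClO4) in the aliquot = 0.0005265 mol.
[diluted HClO4] = 0.0005265 / 0.01375 = 0.03829 M.
Dilution factor = 250.0/18.53 = 13.49, so [stock] = 0.03829 x 13.49 = 0.517 M.

0.517 M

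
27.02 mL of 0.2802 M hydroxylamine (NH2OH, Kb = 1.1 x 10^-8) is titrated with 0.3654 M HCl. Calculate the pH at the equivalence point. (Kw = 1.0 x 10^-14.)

3.42

n(NH2OH) = 0.2802 x 0.02702 = 0.007571 mol; V(HCl) at equivalence = 0.007571/0.3654 = 0.02072 L.
At equivalence the base is fully converted to NH3OH+; total volume = 0.04774 L, so [NH3OH+] = 0.007571/0.04774 = 0.1586 M.
Ka(NH3OH+) = Kw/Kb = 1.0e-14 / 1.1 x 10^-8 = 9.09e-7.
[H^+] = sqrt(Ka x [NH3OH+]) = sqrt(9.09e-7 x 0.1586) = 0.000380 M.
pH = -log(0.000380) = 3.42.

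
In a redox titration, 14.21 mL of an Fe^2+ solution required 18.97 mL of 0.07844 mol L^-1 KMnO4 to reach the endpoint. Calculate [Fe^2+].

n(KMnO4) = 0.07844 x 0.01897 = 0.001488 mol.
From the balanced equation, 1 mol KMnO4 reacts with 5 mol Fe^2+, so n(Fe^2+) = 0.001488 x 5/1 = 0.007440 mol.
[Fe^2+] = 0.007440 / 0.01421 L = 0.524 M.

0.524 M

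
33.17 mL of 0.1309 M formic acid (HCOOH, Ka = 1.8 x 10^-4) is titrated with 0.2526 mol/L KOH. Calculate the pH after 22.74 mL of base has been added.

12.40

n(acid) = 0.1309 x 0.03317 = 0.004342 mol; n(KOH) added = 0.2526 x 0.02274 = 0.005744 mol.
Base is in excess by 0.005744 - 0.004342 = 0.001402 mol in a total volume of 0.05591 L.
[OH^-] = 0.001402/0.05591 = 0.02508 M, so pOH = 1.60 and pH = 14.00 - 1.60 = 12.40.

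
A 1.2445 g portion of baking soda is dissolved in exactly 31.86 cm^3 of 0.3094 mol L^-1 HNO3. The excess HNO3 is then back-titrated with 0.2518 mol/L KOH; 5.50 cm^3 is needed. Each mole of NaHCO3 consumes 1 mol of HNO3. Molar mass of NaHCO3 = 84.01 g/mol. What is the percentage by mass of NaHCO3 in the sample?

57.2%

Total n(HNO3) added = 0.3094 x 0.03186 = 0.009857 mol.
n(KOH) used = 0.2518 x 0.005500 = 0.001385 mol, which equals the excess n(HNO3).
So n(HNO3) consumed by the sample = 0.009857 - 0.001385 = 0.008473 mol.
n(NaHCO3) = 0.008473 / 1 = 0.008473 mol.
mass NaHCO3 = 0.008473 x 84.01 = 0.7118 g, so %NaHCO3 = 0.7118/1.2445 x 100 = 57.2%.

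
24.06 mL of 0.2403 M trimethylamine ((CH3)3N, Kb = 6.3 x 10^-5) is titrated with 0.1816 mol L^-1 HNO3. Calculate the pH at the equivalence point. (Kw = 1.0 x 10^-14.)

n((CH3)3N) = 0.2403 x 0.02406 = 0.005782 mol; V(HNO3) at equivalence = 0.005782/0.1816 = 0.03184 L.
At equivalence the base is fully converted to (CH3)3NH+; total volume = 0.05590 L, so [(CH3)3NH+] = 0.005782/0.05590 = 0.1034 M.
Ka((CH3)3NH+) = Kw/Kb = 1.0e-14 / 6.3 x 10^-5 = 1.59e-10.
[H^+] = sqrt(Ka x [(CH3)3NH+]) = sqrt(1.59e-10 x 0.1034) = 4.05e-6 M.
pH = -log(4.05e-6) = 5.39.

5.39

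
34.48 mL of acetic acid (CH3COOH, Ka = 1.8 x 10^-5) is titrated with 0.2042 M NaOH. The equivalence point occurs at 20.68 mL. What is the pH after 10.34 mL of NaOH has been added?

10.34 mL is exactly half the equivalence volume (20.68/2), i.e. the half-equivalence point.
There, n(HA) = n(A^-), so pH = pKa = -log(1.8 x 10^-5) = 4.74.

4.74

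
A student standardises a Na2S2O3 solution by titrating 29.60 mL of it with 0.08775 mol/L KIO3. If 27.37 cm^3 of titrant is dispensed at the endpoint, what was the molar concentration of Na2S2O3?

n(KIO3) = 0.08775 x 0.02737 = 0.002402 mol.
From the balanced equation, 1 mol KIO3 reacts with 6 mol Na2S2O3, so n(Na2S2O3) = 0.002402 x 6/1 = 0.01441 mol.
[Na2S2O3] = 0.01441 / 0.02960 L = 0.487 M.

0.487 M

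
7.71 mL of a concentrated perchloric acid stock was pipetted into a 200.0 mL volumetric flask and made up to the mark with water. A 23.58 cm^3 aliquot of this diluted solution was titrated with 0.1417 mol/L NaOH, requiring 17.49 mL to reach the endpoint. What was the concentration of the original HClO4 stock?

2.73 M

n(NaOH) = 0.1417 x 0.01749 = 0.002478 mol.
n(HClO4) in the aliquot = 0.002478 mol.
[diluted HClO4] = 0.002478 / 0.02358 = 0.1051 M.
Dilution factor = 200.0/7.710 = 25.94, so [stock] = 0.1051 x 25.94 = 2.73 M.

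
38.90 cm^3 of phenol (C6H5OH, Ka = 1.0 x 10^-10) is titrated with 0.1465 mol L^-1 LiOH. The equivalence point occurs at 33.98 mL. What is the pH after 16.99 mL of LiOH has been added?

16.99 mL is exactly half the equivalence volume (33.98/2), i.e. the half-equivalence point.
There, n(HA) = n(A^-), so pH = pKa = -log(1.0 x 10^-10) = 10.00.

10.00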